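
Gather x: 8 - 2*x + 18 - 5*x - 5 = 21 - 7*x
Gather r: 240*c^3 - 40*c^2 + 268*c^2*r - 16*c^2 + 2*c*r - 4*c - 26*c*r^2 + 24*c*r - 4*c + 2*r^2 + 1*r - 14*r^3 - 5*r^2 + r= 240*c^3 - 56*c^2 - 8*c - 14*r^3 + r^2*(-26*c - 3) + r*(268*c^2 + 26*c + 2)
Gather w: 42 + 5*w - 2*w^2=-2*w^2 + 5*w + 42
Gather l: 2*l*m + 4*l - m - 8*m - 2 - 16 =l*(2*m + 4) - 9*m - 18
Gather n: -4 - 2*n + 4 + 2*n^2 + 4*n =2*n^2 + 2*n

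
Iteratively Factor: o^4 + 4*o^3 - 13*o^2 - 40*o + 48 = (o + 4)*(o^3 - 13*o + 12) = (o - 1)*(o + 4)*(o^2 + o - 12) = (o - 1)*(o + 4)^2*(o - 3)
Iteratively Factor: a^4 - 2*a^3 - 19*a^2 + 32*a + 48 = (a - 4)*(a^3 + 2*a^2 - 11*a - 12) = (a - 4)*(a + 1)*(a^2 + a - 12) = (a - 4)*(a - 3)*(a + 1)*(a + 4)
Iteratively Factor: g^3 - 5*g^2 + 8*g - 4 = (g - 2)*(g^2 - 3*g + 2) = (g - 2)^2*(g - 1)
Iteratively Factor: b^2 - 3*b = (b - 3)*(b)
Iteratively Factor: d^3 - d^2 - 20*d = (d)*(d^2 - d - 20) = d*(d + 4)*(d - 5)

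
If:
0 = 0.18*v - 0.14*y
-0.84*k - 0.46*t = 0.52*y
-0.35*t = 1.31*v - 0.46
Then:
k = 0.975132275132275*y - 0.719727891156463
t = 1.31428571428571 - 2.91111111111111*y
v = 0.777777777777778*y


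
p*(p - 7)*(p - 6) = p^3 - 13*p^2 + 42*p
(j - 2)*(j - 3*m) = j^2 - 3*j*m - 2*j + 6*m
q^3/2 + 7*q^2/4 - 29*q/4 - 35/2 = (q/2 + 1)*(q - 7/2)*(q + 5)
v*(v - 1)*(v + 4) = v^3 + 3*v^2 - 4*v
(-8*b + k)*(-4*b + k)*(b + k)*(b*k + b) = 32*b^4*k + 32*b^4 + 20*b^3*k^2 + 20*b^3*k - 11*b^2*k^3 - 11*b^2*k^2 + b*k^4 + b*k^3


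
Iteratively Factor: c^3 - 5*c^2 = (c)*(c^2 - 5*c) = c^2*(c - 5)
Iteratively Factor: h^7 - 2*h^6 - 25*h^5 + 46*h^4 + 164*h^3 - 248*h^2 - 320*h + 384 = (h - 2)*(h^6 - 25*h^4 - 4*h^3 + 156*h^2 + 64*h - 192) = (h - 4)*(h - 2)*(h^5 + 4*h^4 - 9*h^3 - 40*h^2 - 4*h + 48) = (h - 4)*(h - 2)*(h + 2)*(h^4 + 2*h^3 - 13*h^2 - 14*h + 24) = (h - 4)*(h - 2)*(h + 2)*(h + 4)*(h^3 - 2*h^2 - 5*h + 6) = (h - 4)*(h - 3)*(h - 2)*(h + 2)*(h + 4)*(h^2 + h - 2) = (h - 4)*(h - 3)*(h - 2)*(h + 2)^2*(h + 4)*(h - 1)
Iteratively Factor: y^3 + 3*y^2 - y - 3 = (y + 3)*(y^2 - 1) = (y - 1)*(y + 3)*(y + 1)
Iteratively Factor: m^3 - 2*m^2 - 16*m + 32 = (m - 4)*(m^2 + 2*m - 8) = (m - 4)*(m + 4)*(m - 2)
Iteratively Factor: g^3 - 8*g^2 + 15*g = (g)*(g^2 - 8*g + 15) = g*(g - 3)*(g - 5)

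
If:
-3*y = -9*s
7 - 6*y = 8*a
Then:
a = 7/8 - 3*y/4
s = y/3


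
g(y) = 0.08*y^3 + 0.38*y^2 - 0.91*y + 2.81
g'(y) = 0.24*y^2 + 0.76*y - 0.91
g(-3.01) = 6.81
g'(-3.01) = -1.02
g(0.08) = 2.74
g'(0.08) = -0.85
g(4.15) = 11.30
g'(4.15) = 6.38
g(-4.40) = 7.36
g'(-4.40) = 0.39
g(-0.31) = 3.13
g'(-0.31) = -1.12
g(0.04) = 2.77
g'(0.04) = -0.88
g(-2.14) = 5.71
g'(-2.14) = -1.44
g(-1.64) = 4.97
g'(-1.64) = -1.51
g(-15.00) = -168.04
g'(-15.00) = 41.69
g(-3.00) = 6.80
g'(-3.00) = -1.03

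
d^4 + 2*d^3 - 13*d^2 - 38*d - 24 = (d - 4)*(d + 1)*(d + 2)*(d + 3)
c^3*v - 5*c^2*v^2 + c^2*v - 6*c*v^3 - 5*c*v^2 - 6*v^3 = (c - 6*v)*(c + v)*(c*v + v)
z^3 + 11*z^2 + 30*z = z*(z + 5)*(z + 6)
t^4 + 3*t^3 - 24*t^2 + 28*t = t*(t - 2)^2*(t + 7)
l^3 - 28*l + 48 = (l - 4)*(l - 2)*(l + 6)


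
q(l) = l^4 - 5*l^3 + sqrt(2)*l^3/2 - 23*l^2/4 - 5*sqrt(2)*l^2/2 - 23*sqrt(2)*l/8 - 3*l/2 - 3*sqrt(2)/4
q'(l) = 4*l^3 - 15*l^2 + 3*sqrt(2)*l^2/2 - 23*l/2 - 5*sqrt(2)*l - 23*sqrt(2)/8 - 3/2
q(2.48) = -99.63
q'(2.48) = -69.82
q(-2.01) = 23.80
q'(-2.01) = -52.75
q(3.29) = -155.59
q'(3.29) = -63.62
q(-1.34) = 3.28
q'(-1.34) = -13.43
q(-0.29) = -0.12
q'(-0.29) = -1.36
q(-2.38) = 49.55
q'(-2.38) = -88.24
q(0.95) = -17.59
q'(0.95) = -31.40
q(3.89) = -186.94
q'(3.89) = -37.23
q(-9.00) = 8987.42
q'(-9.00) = -3797.60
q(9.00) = 2628.20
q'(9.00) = 1700.12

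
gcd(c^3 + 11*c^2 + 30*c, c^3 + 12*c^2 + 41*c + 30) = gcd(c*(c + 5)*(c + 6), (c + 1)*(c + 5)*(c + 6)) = c^2 + 11*c + 30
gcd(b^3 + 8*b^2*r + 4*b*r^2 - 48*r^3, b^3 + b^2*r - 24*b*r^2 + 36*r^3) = -b^2 - 4*b*r + 12*r^2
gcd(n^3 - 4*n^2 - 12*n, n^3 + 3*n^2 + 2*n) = n^2 + 2*n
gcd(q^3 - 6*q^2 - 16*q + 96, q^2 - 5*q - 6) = q - 6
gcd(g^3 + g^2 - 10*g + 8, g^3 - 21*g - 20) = g + 4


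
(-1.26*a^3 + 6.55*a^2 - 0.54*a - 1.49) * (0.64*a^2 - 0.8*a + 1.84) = -0.8064*a^5 + 5.2*a^4 - 7.904*a^3 + 11.5304*a^2 + 0.1984*a - 2.7416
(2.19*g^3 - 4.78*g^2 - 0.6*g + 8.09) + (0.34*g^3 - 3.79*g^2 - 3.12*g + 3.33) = 2.53*g^3 - 8.57*g^2 - 3.72*g + 11.42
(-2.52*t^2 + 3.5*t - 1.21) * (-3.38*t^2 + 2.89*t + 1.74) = 8.5176*t^4 - 19.1128*t^3 + 9.82*t^2 + 2.5931*t - 2.1054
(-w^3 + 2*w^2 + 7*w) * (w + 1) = -w^4 + w^3 + 9*w^2 + 7*w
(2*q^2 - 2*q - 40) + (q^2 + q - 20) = 3*q^2 - q - 60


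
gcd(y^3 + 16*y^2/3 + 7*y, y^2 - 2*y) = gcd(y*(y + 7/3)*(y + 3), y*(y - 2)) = y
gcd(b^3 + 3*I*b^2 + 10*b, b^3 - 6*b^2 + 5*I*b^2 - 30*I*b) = b^2 + 5*I*b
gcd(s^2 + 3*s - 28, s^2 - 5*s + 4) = s - 4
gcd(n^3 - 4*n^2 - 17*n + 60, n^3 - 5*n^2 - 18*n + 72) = n^2 + n - 12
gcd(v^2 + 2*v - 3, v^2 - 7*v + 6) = v - 1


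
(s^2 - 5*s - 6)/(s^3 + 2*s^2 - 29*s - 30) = (s - 6)/(s^2 + s - 30)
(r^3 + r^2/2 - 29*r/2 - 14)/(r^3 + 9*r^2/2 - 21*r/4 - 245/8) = 4*(r^2 - 3*r - 4)/(4*r^2 + 4*r - 35)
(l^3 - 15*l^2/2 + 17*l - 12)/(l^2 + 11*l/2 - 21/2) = (l^2 - 6*l + 8)/(l + 7)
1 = 1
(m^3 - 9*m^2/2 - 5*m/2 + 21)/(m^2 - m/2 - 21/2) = (m^2 - m - 6)/(m + 3)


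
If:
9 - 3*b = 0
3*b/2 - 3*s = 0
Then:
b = 3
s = 3/2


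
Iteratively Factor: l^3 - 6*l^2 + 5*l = (l)*(l^2 - 6*l + 5) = l*(l - 1)*(l - 5)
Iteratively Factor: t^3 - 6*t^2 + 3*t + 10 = (t + 1)*(t^2 - 7*t + 10) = (t - 2)*(t + 1)*(t - 5)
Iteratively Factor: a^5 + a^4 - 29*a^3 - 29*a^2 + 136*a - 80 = (a + 4)*(a^4 - 3*a^3 - 17*a^2 + 39*a - 20) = (a + 4)^2*(a^3 - 7*a^2 + 11*a - 5) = (a - 1)*(a + 4)^2*(a^2 - 6*a + 5) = (a - 5)*(a - 1)*(a + 4)^2*(a - 1)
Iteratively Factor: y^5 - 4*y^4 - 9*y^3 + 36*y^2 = (y)*(y^4 - 4*y^3 - 9*y^2 + 36*y) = y^2*(y^3 - 4*y^2 - 9*y + 36) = y^2*(y - 3)*(y^2 - y - 12) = y^2*(y - 3)*(y + 3)*(y - 4)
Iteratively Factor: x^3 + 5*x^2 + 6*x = (x + 3)*(x^2 + 2*x) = x*(x + 3)*(x + 2)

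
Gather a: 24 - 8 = 16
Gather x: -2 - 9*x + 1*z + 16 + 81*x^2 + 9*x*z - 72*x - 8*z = 81*x^2 + x*(9*z - 81) - 7*z + 14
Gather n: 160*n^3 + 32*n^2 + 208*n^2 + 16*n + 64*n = 160*n^3 + 240*n^2 + 80*n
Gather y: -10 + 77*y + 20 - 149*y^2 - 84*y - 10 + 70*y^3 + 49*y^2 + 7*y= 70*y^3 - 100*y^2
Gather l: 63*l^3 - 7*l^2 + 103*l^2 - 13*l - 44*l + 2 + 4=63*l^3 + 96*l^2 - 57*l + 6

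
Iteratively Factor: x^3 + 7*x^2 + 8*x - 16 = (x - 1)*(x^2 + 8*x + 16) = (x - 1)*(x + 4)*(x + 4)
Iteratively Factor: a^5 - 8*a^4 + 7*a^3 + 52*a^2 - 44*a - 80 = (a - 4)*(a^4 - 4*a^3 - 9*a^2 + 16*a + 20) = (a - 4)*(a + 2)*(a^3 - 6*a^2 + 3*a + 10) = (a - 5)*(a - 4)*(a + 2)*(a^2 - a - 2) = (a - 5)*(a - 4)*(a - 2)*(a + 2)*(a + 1)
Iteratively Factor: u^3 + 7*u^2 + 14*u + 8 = (u + 2)*(u^2 + 5*u + 4) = (u + 2)*(u + 4)*(u + 1)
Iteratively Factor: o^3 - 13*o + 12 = (o - 1)*(o^2 + o - 12) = (o - 1)*(o + 4)*(o - 3)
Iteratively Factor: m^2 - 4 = (m - 2)*(m + 2)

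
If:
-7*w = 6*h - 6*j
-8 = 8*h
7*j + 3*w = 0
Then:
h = -1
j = -18/67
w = 42/67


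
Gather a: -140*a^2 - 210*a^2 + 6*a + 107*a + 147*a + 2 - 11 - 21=-350*a^2 + 260*a - 30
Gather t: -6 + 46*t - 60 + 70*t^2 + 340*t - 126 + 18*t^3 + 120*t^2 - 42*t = 18*t^3 + 190*t^2 + 344*t - 192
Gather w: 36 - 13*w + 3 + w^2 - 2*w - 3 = w^2 - 15*w + 36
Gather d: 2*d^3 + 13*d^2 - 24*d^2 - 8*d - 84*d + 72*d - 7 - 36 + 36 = 2*d^3 - 11*d^2 - 20*d - 7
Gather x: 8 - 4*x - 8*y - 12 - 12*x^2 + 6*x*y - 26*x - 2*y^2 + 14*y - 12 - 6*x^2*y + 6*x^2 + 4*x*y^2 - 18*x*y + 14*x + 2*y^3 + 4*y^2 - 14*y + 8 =x^2*(-6*y - 6) + x*(4*y^2 - 12*y - 16) + 2*y^3 + 2*y^2 - 8*y - 8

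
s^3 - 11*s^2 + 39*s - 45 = (s - 5)*(s - 3)^2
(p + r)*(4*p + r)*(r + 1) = 4*p^2*r + 4*p^2 + 5*p*r^2 + 5*p*r + r^3 + r^2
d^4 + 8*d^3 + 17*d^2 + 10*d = d*(d + 1)*(d + 2)*(d + 5)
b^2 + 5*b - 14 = (b - 2)*(b + 7)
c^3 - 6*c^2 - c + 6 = (c - 6)*(c - 1)*(c + 1)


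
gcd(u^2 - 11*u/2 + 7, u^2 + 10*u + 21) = 1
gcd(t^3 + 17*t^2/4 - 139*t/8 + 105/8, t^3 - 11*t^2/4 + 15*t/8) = t^2 - 11*t/4 + 15/8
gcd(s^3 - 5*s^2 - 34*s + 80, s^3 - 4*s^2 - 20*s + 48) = s - 2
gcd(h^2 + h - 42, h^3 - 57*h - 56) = h + 7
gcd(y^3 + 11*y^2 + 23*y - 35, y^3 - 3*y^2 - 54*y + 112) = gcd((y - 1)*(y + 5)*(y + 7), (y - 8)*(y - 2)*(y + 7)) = y + 7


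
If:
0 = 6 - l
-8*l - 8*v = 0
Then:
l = 6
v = -6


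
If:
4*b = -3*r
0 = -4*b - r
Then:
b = 0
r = 0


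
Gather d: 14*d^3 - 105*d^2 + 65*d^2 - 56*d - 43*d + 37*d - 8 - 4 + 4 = 14*d^3 - 40*d^2 - 62*d - 8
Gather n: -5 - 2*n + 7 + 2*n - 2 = 0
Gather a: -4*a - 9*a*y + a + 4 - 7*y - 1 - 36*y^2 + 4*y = a*(-9*y - 3) - 36*y^2 - 3*y + 3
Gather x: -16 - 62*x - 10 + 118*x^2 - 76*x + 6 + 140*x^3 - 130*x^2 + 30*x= 140*x^3 - 12*x^2 - 108*x - 20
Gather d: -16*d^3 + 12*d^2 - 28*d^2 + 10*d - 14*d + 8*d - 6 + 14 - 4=-16*d^3 - 16*d^2 + 4*d + 4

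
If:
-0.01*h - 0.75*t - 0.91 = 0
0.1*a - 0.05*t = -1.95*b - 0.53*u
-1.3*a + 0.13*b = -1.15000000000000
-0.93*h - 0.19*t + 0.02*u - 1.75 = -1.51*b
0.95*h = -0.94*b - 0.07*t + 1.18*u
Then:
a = 0.90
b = 0.19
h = -1.34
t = -1.20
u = -1.00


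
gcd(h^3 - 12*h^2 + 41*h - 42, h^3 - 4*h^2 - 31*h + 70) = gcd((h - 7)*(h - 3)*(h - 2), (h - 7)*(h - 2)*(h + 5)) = h^2 - 9*h + 14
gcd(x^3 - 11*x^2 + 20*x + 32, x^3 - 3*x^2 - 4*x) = x^2 - 3*x - 4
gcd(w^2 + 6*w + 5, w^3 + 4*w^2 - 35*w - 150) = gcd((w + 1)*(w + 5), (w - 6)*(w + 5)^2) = w + 5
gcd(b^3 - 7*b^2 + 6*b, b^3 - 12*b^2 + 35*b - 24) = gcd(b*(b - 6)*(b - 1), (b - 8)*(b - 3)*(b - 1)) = b - 1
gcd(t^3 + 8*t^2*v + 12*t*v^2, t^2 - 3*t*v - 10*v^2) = t + 2*v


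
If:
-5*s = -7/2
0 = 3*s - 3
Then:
No Solution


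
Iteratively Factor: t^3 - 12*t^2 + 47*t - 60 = (t - 4)*(t^2 - 8*t + 15) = (t - 4)*(t - 3)*(t - 5)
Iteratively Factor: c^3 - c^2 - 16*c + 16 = (c - 1)*(c^2 - 16) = (c - 4)*(c - 1)*(c + 4)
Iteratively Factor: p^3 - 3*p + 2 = (p + 2)*(p^2 - 2*p + 1) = (p - 1)*(p + 2)*(p - 1)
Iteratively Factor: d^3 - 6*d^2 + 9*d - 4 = (d - 1)*(d^2 - 5*d + 4) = (d - 4)*(d - 1)*(d - 1)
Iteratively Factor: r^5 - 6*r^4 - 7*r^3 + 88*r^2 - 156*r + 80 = (r - 2)*(r^4 - 4*r^3 - 15*r^2 + 58*r - 40) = (r - 5)*(r - 2)*(r^3 + r^2 - 10*r + 8) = (r - 5)*(r - 2)*(r - 1)*(r^2 + 2*r - 8) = (r - 5)*(r - 2)^2*(r - 1)*(r + 4)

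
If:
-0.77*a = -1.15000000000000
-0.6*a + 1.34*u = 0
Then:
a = 1.49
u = 0.67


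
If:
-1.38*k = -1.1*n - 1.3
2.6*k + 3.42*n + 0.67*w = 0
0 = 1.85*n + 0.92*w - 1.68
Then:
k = 0.24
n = -0.89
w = 3.61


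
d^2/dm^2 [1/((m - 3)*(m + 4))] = 2*((m - 3)^2 + (m - 3)*(m + 4) + (m + 4)^2)/((m - 3)^3*(m + 4)^3)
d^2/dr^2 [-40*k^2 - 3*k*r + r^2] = 2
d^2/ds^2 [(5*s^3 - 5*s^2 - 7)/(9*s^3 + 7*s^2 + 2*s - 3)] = 4*(-360*s^6 - 135*s^5 - 1161*s^4 - 2139*s^3 - 906*s^2 - 363*s - 110)/(729*s^9 + 1701*s^8 + 1809*s^7 + 370*s^6 - 732*s^5 - 681*s^4 - s^3 + 153*s^2 + 54*s - 27)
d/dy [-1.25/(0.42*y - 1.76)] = 0.525/(0.42*y - 1.76)^2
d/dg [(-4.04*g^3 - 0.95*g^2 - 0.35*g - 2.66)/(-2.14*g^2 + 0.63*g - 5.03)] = (8.64560000000001*g^4 - 5.0904*g^3 + 59.6161*g^2 - 1.8278*g + 3.4363)/(4.5796*g^4 - 2.6964*g^3 + 21.9253*g^2 - 6.3378*g + 25.3009)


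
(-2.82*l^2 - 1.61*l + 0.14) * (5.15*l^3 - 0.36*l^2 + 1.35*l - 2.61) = -14.523*l^5 - 7.2763*l^4 - 2.5064*l^3 + 5.1363*l^2 + 4.3911*l - 0.3654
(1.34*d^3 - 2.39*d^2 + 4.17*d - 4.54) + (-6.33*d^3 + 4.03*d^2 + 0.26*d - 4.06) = -4.99*d^3 + 1.64*d^2 + 4.43*d - 8.6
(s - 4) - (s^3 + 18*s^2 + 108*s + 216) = -s^3 - 18*s^2 - 107*s - 220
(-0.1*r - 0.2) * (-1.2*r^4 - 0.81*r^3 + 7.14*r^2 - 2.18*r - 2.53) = 0.12*r^5 + 0.321*r^4 - 0.552*r^3 - 1.21*r^2 + 0.689*r + 0.506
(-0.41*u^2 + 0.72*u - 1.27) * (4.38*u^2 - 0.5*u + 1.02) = -1.7958*u^4 + 3.3586*u^3 - 6.3408*u^2 + 1.3694*u - 1.2954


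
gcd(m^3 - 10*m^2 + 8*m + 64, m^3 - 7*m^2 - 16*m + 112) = m - 4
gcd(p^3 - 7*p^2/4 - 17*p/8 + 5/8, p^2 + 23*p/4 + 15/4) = 1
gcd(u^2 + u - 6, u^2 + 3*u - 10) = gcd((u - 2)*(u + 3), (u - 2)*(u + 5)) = u - 2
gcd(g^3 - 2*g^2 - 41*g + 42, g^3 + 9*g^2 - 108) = g + 6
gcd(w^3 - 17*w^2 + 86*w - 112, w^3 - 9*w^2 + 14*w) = w^2 - 9*w + 14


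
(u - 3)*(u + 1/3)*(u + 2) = u^3 - 2*u^2/3 - 19*u/3 - 2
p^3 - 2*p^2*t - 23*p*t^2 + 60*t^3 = (p - 4*t)*(p - 3*t)*(p + 5*t)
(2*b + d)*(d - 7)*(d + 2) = 2*b*d^2 - 10*b*d - 28*b + d^3 - 5*d^2 - 14*d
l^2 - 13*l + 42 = (l - 7)*(l - 6)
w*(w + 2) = w^2 + 2*w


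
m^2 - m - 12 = (m - 4)*(m + 3)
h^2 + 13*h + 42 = (h + 6)*(h + 7)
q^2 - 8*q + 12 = (q - 6)*(q - 2)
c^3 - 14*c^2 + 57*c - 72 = (c - 8)*(c - 3)^2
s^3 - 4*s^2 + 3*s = s*(s - 3)*(s - 1)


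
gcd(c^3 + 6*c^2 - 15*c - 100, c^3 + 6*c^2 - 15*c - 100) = c^3 + 6*c^2 - 15*c - 100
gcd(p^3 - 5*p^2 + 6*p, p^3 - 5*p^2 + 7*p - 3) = p - 3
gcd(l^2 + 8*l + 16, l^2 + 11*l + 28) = l + 4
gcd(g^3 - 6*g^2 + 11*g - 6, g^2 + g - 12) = g - 3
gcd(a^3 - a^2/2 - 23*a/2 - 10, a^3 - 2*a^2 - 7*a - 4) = a^2 - 3*a - 4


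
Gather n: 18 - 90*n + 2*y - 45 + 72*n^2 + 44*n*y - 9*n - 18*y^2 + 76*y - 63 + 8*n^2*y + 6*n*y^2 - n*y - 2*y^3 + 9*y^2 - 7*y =n^2*(8*y + 72) + n*(6*y^2 + 43*y - 99) - 2*y^3 - 9*y^2 + 71*y - 90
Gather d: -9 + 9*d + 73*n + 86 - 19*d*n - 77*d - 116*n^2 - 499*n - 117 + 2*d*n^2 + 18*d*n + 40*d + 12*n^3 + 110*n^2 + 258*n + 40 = d*(2*n^2 - n - 28) + 12*n^3 - 6*n^2 - 168*n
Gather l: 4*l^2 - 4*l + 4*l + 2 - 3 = 4*l^2 - 1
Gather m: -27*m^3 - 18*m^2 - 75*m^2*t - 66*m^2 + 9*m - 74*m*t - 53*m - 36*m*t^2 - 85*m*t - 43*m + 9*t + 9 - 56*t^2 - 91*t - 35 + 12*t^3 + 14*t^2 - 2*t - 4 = -27*m^3 + m^2*(-75*t - 84) + m*(-36*t^2 - 159*t - 87) + 12*t^3 - 42*t^2 - 84*t - 30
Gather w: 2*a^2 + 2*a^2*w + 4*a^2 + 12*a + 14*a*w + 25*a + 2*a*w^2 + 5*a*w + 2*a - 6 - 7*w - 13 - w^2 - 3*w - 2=6*a^2 + 39*a + w^2*(2*a - 1) + w*(2*a^2 + 19*a - 10) - 21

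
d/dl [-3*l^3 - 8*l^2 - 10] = l*(-9*l - 16)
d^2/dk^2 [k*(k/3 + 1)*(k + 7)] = 2*k + 20/3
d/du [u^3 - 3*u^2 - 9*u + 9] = 3*u^2 - 6*u - 9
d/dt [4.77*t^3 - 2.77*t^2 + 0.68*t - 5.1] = 14.31*t^2 - 5.54*t + 0.68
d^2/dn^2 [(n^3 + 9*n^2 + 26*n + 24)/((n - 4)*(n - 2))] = 24*(9*n^3 - 24*n^2 - 72*n + 208)/(n^6 - 18*n^5 + 132*n^4 - 504*n^3 + 1056*n^2 - 1152*n + 512)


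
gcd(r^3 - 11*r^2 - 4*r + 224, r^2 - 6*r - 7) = r - 7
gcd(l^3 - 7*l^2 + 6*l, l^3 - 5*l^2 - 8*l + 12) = l^2 - 7*l + 6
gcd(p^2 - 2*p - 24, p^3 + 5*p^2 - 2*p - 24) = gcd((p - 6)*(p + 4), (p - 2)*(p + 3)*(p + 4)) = p + 4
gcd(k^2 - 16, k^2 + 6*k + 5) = 1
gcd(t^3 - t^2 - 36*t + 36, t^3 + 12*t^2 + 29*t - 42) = t^2 + 5*t - 6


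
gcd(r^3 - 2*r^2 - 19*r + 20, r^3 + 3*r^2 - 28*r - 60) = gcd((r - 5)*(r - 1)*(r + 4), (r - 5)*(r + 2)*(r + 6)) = r - 5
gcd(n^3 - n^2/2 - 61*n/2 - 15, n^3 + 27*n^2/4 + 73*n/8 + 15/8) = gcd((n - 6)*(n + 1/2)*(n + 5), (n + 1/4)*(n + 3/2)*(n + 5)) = n + 5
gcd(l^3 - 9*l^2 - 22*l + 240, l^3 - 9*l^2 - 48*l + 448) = l - 8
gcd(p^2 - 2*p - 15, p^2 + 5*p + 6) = p + 3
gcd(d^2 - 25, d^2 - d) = 1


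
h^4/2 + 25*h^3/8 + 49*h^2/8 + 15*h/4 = h*(h/2 + 1)*(h + 5/4)*(h + 3)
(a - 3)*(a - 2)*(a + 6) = a^3 + a^2 - 24*a + 36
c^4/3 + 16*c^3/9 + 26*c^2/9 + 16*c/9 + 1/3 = (c/3 + 1)*(c + 1/3)*(c + 1)^2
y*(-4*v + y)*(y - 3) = -4*v*y^2 + 12*v*y + y^3 - 3*y^2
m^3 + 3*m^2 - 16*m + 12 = (m - 2)*(m - 1)*(m + 6)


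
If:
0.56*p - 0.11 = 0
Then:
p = 0.20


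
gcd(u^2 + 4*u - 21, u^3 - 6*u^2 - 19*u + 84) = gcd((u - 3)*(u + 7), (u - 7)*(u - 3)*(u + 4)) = u - 3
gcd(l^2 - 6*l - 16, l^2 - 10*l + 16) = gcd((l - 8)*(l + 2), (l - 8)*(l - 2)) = l - 8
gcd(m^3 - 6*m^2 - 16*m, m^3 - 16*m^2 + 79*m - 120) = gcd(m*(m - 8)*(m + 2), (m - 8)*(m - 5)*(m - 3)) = m - 8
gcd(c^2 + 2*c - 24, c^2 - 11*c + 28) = c - 4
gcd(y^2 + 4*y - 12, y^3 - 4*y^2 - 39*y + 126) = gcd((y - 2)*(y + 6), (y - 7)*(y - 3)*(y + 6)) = y + 6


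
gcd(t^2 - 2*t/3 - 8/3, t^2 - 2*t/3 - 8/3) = t^2 - 2*t/3 - 8/3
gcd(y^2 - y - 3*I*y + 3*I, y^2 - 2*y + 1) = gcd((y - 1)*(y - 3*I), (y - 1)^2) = y - 1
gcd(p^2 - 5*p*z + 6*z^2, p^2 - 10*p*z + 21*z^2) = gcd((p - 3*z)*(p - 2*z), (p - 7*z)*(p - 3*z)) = -p + 3*z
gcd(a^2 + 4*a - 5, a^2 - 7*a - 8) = 1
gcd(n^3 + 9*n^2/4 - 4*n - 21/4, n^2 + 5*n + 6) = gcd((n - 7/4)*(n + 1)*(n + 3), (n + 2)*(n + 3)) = n + 3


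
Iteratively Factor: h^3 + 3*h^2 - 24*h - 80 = (h + 4)*(h^2 - h - 20) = (h - 5)*(h + 4)*(h + 4)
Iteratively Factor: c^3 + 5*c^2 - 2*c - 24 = (c + 4)*(c^2 + c - 6) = (c + 3)*(c + 4)*(c - 2)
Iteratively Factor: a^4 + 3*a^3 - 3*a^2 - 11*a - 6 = (a + 3)*(a^3 - 3*a - 2) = (a - 2)*(a + 3)*(a^2 + 2*a + 1) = (a - 2)*(a + 1)*(a + 3)*(a + 1)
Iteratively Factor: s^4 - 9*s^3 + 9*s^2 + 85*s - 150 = (s - 5)*(s^3 - 4*s^2 - 11*s + 30) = (s - 5)^2*(s^2 + s - 6) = (s - 5)^2*(s + 3)*(s - 2)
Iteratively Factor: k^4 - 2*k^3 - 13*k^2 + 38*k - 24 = (k - 3)*(k^3 + k^2 - 10*k + 8) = (k - 3)*(k - 1)*(k^2 + 2*k - 8) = (k - 3)*(k - 1)*(k + 4)*(k - 2)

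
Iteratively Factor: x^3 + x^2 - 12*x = (x)*(x^2 + x - 12) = x*(x + 4)*(x - 3)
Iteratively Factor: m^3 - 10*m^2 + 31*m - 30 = (m - 2)*(m^2 - 8*m + 15) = (m - 3)*(m - 2)*(m - 5)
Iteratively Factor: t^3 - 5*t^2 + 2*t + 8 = (t + 1)*(t^2 - 6*t + 8) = (t - 2)*(t + 1)*(t - 4)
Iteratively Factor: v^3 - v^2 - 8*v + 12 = (v + 3)*(v^2 - 4*v + 4) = (v - 2)*(v + 3)*(v - 2)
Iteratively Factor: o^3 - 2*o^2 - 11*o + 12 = (o + 3)*(o^2 - 5*o + 4) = (o - 4)*(o + 3)*(o - 1)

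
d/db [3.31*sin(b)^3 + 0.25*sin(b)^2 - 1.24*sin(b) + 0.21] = (9.93*sin(b)^2 + 0.5*sin(b) - 1.24)*cos(b)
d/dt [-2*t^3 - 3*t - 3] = -6*t^2 - 3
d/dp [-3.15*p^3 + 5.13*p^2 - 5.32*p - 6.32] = -9.45*p^2 + 10.26*p - 5.32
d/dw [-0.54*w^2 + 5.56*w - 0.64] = 5.56 - 1.08*w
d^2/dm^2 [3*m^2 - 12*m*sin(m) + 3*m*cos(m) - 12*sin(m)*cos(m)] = 12*m*sin(m) - 3*m*cos(m) - 6*sin(m) + 24*sin(2*m) - 24*cos(m) + 6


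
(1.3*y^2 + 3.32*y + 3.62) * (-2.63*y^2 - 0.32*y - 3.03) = -3.419*y^4 - 9.1476*y^3 - 14.522*y^2 - 11.218*y - 10.9686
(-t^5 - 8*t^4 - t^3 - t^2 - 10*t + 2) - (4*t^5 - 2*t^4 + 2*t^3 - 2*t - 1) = -5*t^5 - 6*t^4 - 3*t^3 - t^2 - 8*t + 3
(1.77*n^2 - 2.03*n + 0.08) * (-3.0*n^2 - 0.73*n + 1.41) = -5.31*n^4 + 4.7979*n^3 + 3.7376*n^2 - 2.9207*n + 0.1128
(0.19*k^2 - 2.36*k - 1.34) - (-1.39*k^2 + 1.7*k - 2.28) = 1.58*k^2 - 4.06*k + 0.94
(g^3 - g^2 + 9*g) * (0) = 0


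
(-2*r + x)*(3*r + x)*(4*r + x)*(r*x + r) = -24*r^4*x - 24*r^4 - 2*r^3*x^2 - 2*r^3*x + 5*r^2*x^3 + 5*r^2*x^2 + r*x^4 + r*x^3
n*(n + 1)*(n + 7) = n^3 + 8*n^2 + 7*n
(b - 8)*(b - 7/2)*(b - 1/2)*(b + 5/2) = b^4 - 19*b^3/2 + 15*b^2/4 + 563*b/8 - 35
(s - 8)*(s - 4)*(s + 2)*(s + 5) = s^4 - 5*s^3 - 42*s^2 + 104*s + 320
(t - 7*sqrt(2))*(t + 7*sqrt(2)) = t^2 - 98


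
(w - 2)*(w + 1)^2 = w^3 - 3*w - 2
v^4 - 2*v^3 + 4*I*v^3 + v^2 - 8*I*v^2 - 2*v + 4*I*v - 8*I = (v - 2)*(v - I)*(v + I)*(v + 4*I)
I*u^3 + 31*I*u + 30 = (u - 5*I)*(u + 6*I)*(I*u + 1)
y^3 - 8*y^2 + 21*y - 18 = (y - 3)^2*(y - 2)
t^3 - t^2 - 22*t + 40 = (t - 4)*(t - 2)*(t + 5)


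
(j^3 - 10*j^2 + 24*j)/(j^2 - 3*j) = (j^2 - 10*j + 24)/(j - 3)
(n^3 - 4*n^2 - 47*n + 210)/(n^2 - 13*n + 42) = (n^2 + 2*n - 35)/(n - 7)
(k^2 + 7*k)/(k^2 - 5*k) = (k + 7)/(k - 5)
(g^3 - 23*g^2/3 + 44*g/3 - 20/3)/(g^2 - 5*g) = g - 8/3 + 4/(3*g)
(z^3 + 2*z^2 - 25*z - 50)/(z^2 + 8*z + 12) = (z^2 - 25)/(z + 6)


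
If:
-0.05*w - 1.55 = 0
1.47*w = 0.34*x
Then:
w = -31.00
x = -134.03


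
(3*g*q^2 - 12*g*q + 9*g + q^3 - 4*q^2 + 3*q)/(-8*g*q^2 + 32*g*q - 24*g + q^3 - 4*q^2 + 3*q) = (3*g + q)/(-8*g + q)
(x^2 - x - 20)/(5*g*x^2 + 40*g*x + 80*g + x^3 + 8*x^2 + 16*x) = (x - 5)/(5*g*x + 20*g + x^2 + 4*x)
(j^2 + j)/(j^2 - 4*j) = (j + 1)/(j - 4)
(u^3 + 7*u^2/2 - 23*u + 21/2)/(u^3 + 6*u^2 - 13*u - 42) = (u - 1/2)/(u + 2)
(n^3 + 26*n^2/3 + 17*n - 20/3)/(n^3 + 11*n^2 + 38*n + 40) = (n - 1/3)/(n + 2)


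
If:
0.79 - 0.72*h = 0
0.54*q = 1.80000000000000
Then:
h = 1.10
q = 3.33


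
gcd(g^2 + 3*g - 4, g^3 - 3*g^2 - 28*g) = g + 4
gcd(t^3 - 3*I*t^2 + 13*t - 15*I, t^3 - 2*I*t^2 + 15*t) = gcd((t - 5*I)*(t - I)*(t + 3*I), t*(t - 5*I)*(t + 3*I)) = t^2 - 2*I*t + 15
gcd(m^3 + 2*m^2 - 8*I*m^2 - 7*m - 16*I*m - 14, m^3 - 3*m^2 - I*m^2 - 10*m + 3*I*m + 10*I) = m^2 + m*(2 - I) - 2*I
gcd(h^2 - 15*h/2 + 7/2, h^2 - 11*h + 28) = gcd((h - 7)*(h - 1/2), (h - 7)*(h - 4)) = h - 7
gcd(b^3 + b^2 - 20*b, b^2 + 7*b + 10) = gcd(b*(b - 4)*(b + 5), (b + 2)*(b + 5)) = b + 5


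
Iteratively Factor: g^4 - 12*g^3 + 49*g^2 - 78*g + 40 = (g - 4)*(g^3 - 8*g^2 + 17*g - 10) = (g - 4)*(g - 2)*(g^2 - 6*g + 5) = (g - 4)*(g - 2)*(g - 1)*(g - 5)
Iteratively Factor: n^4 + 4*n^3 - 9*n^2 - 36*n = (n)*(n^3 + 4*n^2 - 9*n - 36) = n*(n + 3)*(n^2 + n - 12) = n*(n + 3)*(n + 4)*(n - 3)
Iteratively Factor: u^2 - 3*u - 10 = (u + 2)*(u - 5)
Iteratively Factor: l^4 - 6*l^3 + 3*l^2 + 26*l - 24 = (l - 4)*(l^3 - 2*l^2 - 5*l + 6) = (l - 4)*(l - 3)*(l^2 + l - 2) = (l - 4)*(l - 3)*(l - 1)*(l + 2)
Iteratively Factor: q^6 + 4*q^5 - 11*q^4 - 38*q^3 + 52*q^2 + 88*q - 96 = (q - 2)*(q^5 + 6*q^4 + q^3 - 36*q^2 - 20*q + 48) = (q - 2)*(q + 3)*(q^4 + 3*q^3 - 8*q^2 - 12*q + 16) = (q - 2)*(q + 3)*(q + 4)*(q^3 - q^2 - 4*q + 4) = (q - 2)^2*(q + 3)*(q + 4)*(q^2 + q - 2) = (q - 2)^2*(q - 1)*(q + 3)*(q + 4)*(q + 2)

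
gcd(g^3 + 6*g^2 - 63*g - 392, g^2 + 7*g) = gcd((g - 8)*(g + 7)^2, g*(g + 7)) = g + 7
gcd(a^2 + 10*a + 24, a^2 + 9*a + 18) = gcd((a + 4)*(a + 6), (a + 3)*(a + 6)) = a + 6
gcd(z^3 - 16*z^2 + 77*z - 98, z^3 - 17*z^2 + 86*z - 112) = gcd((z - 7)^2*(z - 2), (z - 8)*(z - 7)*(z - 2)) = z^2 - 9*z + 14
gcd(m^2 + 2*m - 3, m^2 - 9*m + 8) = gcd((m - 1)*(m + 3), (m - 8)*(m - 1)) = m - 1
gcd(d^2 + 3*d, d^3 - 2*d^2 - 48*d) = d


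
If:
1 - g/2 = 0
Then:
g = 2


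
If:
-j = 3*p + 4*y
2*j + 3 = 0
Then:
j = -3/2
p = 1/2 - 4*y/3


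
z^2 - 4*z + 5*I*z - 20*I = (z - 4)*(z + 5*I)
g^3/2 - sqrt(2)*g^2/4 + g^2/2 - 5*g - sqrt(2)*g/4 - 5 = (g/2 + 1/2)*(g - 5*sqrt(2)/2)*(g + 2*sqrt(2))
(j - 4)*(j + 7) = j^2 + 3*j - 28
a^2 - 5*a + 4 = (a - 4)*(a - 1)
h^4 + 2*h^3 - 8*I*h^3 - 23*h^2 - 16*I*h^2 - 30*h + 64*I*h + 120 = (h - 2)*(h + 4)*(h - 5*I)*(h - 3*I)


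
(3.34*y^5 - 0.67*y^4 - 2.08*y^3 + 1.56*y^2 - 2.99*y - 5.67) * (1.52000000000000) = 5.0768*y^5 - 1.0184*y^4 - 3.1616*y^3 + 2.3712*y^2 - 4.5448*y - 8.6184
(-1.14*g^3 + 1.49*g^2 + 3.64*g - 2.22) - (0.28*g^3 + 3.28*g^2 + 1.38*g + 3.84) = -1.42*g^3 - 1.79*g^2 + 2.26*g - 6.06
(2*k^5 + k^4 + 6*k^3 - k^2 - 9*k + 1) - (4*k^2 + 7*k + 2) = 2*k^5 + k^4 + 6*k^3 - 5*k^2 - 16*k - 1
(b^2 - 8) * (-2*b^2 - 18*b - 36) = -2*b^4 - 18*b^3 - 20*b^2 + 144*b + 288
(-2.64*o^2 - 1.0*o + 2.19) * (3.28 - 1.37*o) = 3.6168*o^3 - 7.2892*o^2 - 6.2803*o + 7.1832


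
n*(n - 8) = n^2 - 8*n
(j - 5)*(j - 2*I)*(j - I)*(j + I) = j^4 - 5*j^3 - 2*I*j^3 + j^2 + 10*I*j^2 - 5*j - 2*I*j + 10*I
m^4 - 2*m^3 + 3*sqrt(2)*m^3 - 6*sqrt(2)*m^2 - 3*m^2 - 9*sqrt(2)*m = m*(m - 3)*(m + 1)*(m + 3*sqrt(2))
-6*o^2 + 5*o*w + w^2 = (-o + w)*(6*o + w)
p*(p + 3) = p^2 + 3*p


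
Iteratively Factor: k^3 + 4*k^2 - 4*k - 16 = (k + 4)*(k^2 - 4) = (k - 2)*(k + 4)*(k + 2)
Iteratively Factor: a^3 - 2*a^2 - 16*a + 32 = (a - 4)*(a^2 + 2*a - 8) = (a - 4)*(a + 4)*(a - 2)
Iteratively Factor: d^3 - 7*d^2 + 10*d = (d)*(d^2 - 7*d + 10) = d*(d - 5)*(d - 2)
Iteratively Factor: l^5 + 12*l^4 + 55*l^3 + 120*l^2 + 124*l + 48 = (l + 1)*(l^4 + 11*l^3 + 44*l^2 + 76*l + 48) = (l + 1)*(l + 4)*(l^3 + 7*l^2 + 16*l + 12) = (l + 1)*(l + 2)*(l + 4)*(l^2 + 5*l + 6) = (l + 1)*(l + 2)^2*(l + 4)*(l + 3)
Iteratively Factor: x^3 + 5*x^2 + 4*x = (x + 1)*(x^2 + 4*x) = x*(x + 1)*(x + 4)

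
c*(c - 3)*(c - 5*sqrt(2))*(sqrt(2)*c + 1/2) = sqrt(2)*c^4 - 19*c^3/2 - 3*sqrt(2)*c^3 - 5*sqrt(2)*c^2/2 + 57*c^2/2 + 15*sqrt(2)*c/2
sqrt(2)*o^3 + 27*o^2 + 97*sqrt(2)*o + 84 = (o + 6*sqrt(2))*(o + 7*sqrt(2))*(sqrt(2)*o + 1)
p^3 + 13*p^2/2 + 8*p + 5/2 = (p + 1/2)*(p + 1)*(p + 5)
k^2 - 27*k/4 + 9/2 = (k - 6)*(k - 3/4)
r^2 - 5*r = r*(r - 5)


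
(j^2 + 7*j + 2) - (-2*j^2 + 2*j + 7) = 3*j^2 + 5*j - 5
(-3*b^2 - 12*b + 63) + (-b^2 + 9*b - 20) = -4*b^2 - 3*b + 43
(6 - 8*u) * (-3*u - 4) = 24*u^2 + 14*u - 24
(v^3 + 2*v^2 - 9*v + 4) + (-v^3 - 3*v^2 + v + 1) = -v^2 - 8*v + 5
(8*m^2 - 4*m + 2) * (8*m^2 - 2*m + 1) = 64*m^4 - 48*m^3 + 32*m^2 - 8*m + 2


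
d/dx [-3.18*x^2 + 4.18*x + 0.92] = 4.18 - 6.36*x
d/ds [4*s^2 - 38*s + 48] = 8*s - 38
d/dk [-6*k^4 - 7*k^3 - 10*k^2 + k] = -24*k^3 - 21*k^2 - 20*k + 1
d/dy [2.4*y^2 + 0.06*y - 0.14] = 4.8*y + 0.06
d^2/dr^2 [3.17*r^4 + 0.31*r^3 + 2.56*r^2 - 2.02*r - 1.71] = 38.04*r^2 + 1.86*r + 5.12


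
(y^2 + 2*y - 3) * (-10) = -10*y^2 - 20*y + 30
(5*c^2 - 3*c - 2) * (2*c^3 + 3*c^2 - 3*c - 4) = 10*c^5 + 9*c^4 - 28*c^3 - 17*c^2 + 18*c + 8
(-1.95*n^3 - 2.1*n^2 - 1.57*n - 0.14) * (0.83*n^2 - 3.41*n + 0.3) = -1.6185*n^5 + 4.9065*n^4 + 5.2729*n^3 + 4.6075*n^2 + 0.00640000000000007*n - 0.042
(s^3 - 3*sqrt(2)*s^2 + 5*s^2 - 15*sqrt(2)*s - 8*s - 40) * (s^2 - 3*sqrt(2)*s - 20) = s^5 - 6*sqrt(2)*s^4 + 5*s^4 - 30*sqrt(2)*s^3 - 10*s^3 - 50*s^2 + 84*sqrt(2)*s^2 + 160*s + 420*sqrt(2)*s + 800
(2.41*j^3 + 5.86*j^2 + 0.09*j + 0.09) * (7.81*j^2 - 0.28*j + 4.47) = 18.8221*j^5 + 45.0918*j^4 + 9.8348*j^3 + 26.8719*j^2 + 0.3771*j + 0.4023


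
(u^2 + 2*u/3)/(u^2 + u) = (u + 2/3)/(u + 1)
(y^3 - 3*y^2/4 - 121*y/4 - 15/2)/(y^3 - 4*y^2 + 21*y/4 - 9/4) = (4*y^3 - 3*y^2 - 121*y - 30)/(4*y^3 - 16*y^2 + 21*y - 9)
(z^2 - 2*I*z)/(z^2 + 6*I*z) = (z - 2*I)/(z + 6*I)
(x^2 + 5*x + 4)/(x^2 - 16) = (x + 1)/(x - 4)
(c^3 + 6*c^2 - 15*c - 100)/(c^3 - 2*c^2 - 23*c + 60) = (c + 5)/(c - 3)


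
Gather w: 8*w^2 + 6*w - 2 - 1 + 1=8*w^2 + 6*w - 2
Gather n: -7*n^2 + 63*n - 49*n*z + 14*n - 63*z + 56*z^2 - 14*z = -7*n^2 + n*(77 - 49*z) + 56*z^2 - 77*z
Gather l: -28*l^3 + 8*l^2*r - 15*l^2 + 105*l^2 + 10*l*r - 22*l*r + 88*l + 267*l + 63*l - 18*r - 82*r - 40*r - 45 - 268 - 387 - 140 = -28*l^3 + l^2*(8*r + 90) + l*(418 - 12*r) - 140*r - 840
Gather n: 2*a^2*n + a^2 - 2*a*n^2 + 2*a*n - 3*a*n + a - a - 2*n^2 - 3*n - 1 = a^2 + n^2*(-2*a - 2) + n*(2*a^2 - a - 3) - 1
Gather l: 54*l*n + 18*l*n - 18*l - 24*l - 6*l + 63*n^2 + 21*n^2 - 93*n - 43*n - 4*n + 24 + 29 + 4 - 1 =l*(72*n - 48) + 84*n^2 - 140*n + 56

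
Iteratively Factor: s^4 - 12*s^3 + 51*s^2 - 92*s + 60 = (s - 3)*(s^3 - 9*s^2 + 24*s - 20) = (s - 5)*(s - 3)*(s^2 - 4*s + 4) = (s - 5)*(s - 3)*(s - 2)*(s - 2)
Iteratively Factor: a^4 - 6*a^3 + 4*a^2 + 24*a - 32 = (a - 4)*(a^3 - 2*a^2 - 4*a + 8) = (a - 4)*(a + 2)*(a^2 - 4*a + 4) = (a - 4)*(a - 2)*(a + 2)*(a - 2)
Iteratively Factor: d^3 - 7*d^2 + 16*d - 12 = (d - 3)*(d^2 - 4*d + 4) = (d - 3)*(d - 2)*(d - 2)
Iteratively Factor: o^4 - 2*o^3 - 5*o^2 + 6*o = (o - 1)*(o^3 - o^2 - 6*o) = (o - 1)*(o + 2)*(o^2 - 3*o) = o*(o - 1)*(o + 2)*(o - 3)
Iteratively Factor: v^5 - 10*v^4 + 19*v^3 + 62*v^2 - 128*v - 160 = (v - 5)*(v^4 - 5*v^3 - 6*v^2 + 32*v + 32) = (v - 5)*(v - 4)*(v^3 - v^2 - 10*v - 8) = (v - 5)*(v - 4)^2*(v^2 + 3*v + 2) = (v - 5)*(v - 4)^2*(v + 1)*(v + 2)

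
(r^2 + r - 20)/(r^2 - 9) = (r^2 + r - 20)/(r^2 - 9)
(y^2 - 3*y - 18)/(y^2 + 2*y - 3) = (y - 6)/(y - 1)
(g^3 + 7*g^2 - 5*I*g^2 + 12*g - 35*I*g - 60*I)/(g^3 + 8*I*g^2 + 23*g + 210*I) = (g^2 + 7*g + 12)/(g^2 + 13*I*g - 42)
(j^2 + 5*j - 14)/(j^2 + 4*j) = (j^2 + 5*j - 14)/(j*(j + 4))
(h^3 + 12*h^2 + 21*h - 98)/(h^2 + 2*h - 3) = (h^3 + 12*h^2 + 21*h - 98)/(h^2 + 2*h - 3)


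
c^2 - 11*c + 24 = (c - 8)*(c - 3)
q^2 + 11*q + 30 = (q + 5)*(q + 6)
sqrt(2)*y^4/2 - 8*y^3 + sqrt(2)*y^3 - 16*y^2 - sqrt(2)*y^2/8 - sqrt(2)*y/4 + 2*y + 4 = (y/2 + 1)*(y - 1/2)*(y - 8*sqrt(2))*(sqrt(2)*y + sqrt(2)/2)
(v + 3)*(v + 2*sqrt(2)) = v^2 + 2*sqrt(2)*v + 3*v + 6*sqrt(2)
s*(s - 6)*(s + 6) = s^3 - 36*s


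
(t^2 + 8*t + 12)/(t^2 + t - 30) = (t + 2)/(t - 5)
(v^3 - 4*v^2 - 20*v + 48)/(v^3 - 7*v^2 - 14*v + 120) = (v - 2)/(v - 5)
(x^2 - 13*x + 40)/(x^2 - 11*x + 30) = (x - 8)/(x - 6)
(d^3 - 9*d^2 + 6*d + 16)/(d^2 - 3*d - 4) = (d^2 - 10*d + 16)/(d - 4)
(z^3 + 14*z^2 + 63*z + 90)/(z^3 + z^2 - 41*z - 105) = (z + 6)/(z - 7)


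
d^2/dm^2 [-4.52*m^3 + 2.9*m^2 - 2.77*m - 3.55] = 5.8 - 27.12*m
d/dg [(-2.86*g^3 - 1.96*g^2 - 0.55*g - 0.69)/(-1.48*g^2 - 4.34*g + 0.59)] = (4.2328*g^4 + 24.8248*g^3 + 2.6302*g^2 - 4.3552*g - 3.3191)/(2.1904*g^4 + 12.8464*g^3 + 17.0892*g^2 - 5.1212*g + 0.3481)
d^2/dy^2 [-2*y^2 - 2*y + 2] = -4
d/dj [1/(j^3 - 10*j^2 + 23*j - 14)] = (-3*j^2 + 20*j - 23)/(j^3 - 10*j^2 + 23*j - 14)^2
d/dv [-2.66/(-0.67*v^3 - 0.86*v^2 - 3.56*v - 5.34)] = (-5.3466*v^2 - 4.5752*v - 9.4696)/(0.67*v^3 + 0.86*v^2 + 3.56*v + 5.34)^2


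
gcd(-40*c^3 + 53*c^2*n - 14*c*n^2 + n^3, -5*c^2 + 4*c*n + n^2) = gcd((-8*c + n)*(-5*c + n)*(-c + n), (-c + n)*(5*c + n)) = c - n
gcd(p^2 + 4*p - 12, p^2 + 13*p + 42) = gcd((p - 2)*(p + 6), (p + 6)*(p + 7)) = p + 6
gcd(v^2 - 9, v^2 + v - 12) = v - 3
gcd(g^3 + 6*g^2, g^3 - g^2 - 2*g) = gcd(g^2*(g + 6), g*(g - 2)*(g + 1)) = g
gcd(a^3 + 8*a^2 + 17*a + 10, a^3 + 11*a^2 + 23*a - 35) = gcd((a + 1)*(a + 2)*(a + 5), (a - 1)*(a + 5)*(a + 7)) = a + 5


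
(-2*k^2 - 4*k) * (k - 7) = -2*k^3 + 10*k^2 + 28*k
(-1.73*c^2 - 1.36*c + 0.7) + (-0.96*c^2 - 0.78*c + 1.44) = -2.69*c^2 - 2.14*c + 2.14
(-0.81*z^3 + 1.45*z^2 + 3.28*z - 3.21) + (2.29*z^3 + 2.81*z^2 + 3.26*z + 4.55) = 1.48*z^3 + 4.26*z^2 + 6.54*z + 1.34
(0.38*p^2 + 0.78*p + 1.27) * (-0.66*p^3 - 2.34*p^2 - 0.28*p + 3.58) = -0.2508*p^5 - 1.404*p^4 - 2.7698*p^3 - 1.8298*p^2 + 2.4368*p + 4.5466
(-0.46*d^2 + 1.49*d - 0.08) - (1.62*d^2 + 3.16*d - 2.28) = -2.08*d^2 - 1.67*d + 2.2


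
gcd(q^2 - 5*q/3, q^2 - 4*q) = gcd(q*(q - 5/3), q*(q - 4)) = q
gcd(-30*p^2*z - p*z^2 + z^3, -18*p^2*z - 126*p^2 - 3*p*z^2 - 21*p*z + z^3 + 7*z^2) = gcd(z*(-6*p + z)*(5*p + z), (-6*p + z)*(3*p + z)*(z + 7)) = -6*p + z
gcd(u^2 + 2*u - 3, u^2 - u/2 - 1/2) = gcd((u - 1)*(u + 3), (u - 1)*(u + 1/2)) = u - 1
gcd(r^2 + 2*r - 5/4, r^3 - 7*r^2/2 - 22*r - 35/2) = r + 5/2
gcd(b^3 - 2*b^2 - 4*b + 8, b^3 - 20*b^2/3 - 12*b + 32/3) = b + 2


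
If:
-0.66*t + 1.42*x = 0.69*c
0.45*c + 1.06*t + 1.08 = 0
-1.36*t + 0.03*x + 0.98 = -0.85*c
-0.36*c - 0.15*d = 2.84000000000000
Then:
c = -1.64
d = -15.00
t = -0.32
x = -0.95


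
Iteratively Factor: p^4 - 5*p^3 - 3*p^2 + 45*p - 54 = (p + 3)*(p^3 - 8*p^2 + 21*p - 18) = (p - 3)*(p + 3)*(p^2 - 5*p + 6) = (p - 3)*(p - 2)*(p + 3)*(p - 3)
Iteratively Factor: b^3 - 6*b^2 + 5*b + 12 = (b - 3)*(b^2 - 3*b - 4) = (b - 3)*(b + 1)*(b - 4)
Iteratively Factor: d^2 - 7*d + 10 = (d - 2)*(d - 5)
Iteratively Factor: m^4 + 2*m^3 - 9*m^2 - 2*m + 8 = (m + 1)*(m^3 + m^2 - 10*m + 8) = (m + 1)*(m + 4)*(m^2 - 3*m + 2) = (m - 1)*(m + 1)*(m + 4)*(m - 2)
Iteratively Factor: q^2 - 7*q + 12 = (q - 3)*(q - 4)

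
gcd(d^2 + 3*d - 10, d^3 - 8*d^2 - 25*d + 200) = d + 5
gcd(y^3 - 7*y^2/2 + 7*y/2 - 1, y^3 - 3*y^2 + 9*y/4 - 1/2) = y^2 - 5*y/2 + 1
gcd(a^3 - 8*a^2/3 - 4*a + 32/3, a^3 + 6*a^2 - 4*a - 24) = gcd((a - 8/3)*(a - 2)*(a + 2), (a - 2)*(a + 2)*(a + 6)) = a^2 - 4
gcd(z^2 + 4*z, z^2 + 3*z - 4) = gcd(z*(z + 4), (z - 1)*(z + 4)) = z + 4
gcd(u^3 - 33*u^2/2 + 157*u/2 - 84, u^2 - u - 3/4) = u - 3/2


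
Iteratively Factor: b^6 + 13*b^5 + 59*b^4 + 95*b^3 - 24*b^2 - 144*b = (b + 4)*(b^5 + 9*b^4 + 23*b^3 + 3*b^2 - 36*b) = (b + 3)*(b + 4)*(b^4 + 6*b^3 + 5*b^2 - 12*b) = b*(b + 3)*(b + 4)*(b^3 + 6*b^2 + 5*b - 12) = b*(b - 1)*(b + 3)*(b + 4)*(b^2 + 7*b + 12) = b*(b - 1)*(b + 3)^2*(b + 4)*(b + 4)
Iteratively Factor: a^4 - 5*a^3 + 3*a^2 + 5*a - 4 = (a - 1)*(a^3 - 4*a^2 - a + 4) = (a - 1)^2*(a^2 - 3*a - 4) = (a - 4)*(a - 1)^2*(a + 1)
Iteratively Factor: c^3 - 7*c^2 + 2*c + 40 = (c + 2)*(c^2 - 9*c + 20) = (c - 5)*(c + 2)*(c - 4)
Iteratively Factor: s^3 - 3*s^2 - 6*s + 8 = (s - 1)*(s^2 - 2*s - 8) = (s - 4)*(s - 1)*(s + 2)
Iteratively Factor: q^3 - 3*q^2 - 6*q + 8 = (q + 2)*(q^2 - 5*q + 4) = (q - 1)*(q + 2)*(q - 4)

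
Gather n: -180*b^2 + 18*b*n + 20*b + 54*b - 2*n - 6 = -180*b^2 + 74*b + n*(18*b - 2) - 6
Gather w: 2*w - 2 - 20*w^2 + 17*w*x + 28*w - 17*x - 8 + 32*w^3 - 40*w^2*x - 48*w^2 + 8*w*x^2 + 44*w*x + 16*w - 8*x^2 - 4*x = 32*w^3 + w^2*(-40*x - 68) + w*(8*x^2 + 61*x + 46) - 8*x^2 - 21*x - 10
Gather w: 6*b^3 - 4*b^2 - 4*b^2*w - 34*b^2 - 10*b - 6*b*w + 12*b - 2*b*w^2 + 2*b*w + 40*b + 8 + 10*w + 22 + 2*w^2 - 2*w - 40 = 6*b^3 - 38*b^2 + 42*b + w^2*(2 - 2*b) + w*(-4*b^2 - 4*b + 8) - 10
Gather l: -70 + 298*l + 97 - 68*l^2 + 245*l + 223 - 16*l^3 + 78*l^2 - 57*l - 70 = -16*l^3 + 10*l^2 + 486*l + 180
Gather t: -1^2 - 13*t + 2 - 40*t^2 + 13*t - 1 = -40*t^2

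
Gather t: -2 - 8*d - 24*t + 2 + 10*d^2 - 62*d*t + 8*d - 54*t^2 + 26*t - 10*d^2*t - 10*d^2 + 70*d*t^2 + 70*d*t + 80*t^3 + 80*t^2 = 80*t^3 + t^2*(70*d + 26) + t*(-10*d^2 + 8*d + 2)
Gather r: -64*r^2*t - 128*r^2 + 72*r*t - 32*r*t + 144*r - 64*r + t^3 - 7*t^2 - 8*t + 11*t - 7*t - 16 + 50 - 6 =r^2*(-64*t - 128) + r*(40*t + 80) + t^3 - 7*t^2 - 4*t + 28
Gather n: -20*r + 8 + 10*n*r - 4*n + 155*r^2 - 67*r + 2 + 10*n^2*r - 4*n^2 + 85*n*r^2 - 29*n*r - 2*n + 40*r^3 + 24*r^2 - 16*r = n^2*(10*r - 4) + n*(85*r^2 - 19*r - 6) + 40*r^3 + 179*r^2 - 103*r + 10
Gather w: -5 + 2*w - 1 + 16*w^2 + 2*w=16*w^2 + 4*w - 6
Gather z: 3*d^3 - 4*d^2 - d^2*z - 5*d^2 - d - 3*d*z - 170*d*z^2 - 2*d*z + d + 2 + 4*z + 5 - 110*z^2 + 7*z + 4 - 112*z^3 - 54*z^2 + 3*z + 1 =3*d^3 - 9*d^2 - 112*z^3 + z^2*(-170*d - 164) + z*(-d^2 - 5*d + 14) + 12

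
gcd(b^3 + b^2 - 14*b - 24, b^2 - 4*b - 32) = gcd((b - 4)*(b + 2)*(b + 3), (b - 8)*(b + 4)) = 1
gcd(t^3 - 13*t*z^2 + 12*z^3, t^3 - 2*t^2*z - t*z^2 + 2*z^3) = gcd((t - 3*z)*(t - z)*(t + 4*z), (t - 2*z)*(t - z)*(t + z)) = -t + z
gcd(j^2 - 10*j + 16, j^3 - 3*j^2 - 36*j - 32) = j - 8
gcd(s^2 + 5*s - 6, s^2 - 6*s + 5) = s - 1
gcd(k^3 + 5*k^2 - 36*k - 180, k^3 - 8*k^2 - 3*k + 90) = k - 6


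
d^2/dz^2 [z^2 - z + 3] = 2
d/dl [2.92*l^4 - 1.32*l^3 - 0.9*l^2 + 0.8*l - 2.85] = 11.68*l^3 - 3.96*l^2 - 1.8*l + 0.8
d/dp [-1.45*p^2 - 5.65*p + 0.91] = -2.9*p - 5.65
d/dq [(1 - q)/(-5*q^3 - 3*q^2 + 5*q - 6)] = (5*q^3 + 3*q^2 - 5*q - (q - 1)*(15*q^2 + 6*q - 5) + 6)/(5*q^3 + 3*q^2 - 5*q + 6)^2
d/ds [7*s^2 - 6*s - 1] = 14*s - 6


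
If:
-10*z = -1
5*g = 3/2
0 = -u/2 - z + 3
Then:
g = 3/10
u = 29/5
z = 1/10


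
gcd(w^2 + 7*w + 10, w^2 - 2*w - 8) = w + 2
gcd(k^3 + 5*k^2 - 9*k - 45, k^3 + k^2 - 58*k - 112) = 1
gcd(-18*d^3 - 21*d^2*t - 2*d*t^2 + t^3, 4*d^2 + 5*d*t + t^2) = d + t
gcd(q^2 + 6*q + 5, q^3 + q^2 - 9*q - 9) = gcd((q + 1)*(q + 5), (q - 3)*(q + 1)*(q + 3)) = q + 1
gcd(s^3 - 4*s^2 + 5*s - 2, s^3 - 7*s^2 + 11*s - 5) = s^2 - 2*s + 1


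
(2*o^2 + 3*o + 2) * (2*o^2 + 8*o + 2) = 4*o^4 + 22*o^3 + 32*o^2 + 22*o + 4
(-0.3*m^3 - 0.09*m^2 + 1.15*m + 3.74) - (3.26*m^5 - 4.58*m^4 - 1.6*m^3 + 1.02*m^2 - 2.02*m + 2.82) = -3.26*m^5 + 4.58*m^4 + 1.3*m^3 - 1.11*m^2 + 3.17*m + 0.92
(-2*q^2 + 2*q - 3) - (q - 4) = -2*q^2 + q + 1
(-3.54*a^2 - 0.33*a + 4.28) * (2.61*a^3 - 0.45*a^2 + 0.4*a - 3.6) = -9.2394*a^5 + 0.7317*a^4 + 9.9033*a^3 + 10.686*a^2 + 2.9*a - 15.408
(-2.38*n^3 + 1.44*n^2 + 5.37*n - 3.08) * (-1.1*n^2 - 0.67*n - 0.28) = 2.618*n^5 + 0.0105999999999999*n^4 - 6.2054*n^3 - 0.6131*n^2 + 0.56*n + 0.8624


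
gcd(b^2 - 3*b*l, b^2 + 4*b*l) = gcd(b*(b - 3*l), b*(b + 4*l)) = b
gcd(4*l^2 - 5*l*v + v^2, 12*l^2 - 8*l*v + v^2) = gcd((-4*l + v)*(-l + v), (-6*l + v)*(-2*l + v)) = 1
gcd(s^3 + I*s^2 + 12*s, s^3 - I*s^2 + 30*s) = s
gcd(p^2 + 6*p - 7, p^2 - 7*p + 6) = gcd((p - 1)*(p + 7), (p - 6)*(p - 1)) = p - 1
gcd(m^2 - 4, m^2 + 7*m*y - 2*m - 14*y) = m - 2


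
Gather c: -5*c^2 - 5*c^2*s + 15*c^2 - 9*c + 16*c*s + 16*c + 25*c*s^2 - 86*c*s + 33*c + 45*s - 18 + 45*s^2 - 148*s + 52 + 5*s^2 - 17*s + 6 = c^2*(10 - 5*s) + c*(25*s^2 - 70*s + 40) + 50*s^2 - 120*s + 40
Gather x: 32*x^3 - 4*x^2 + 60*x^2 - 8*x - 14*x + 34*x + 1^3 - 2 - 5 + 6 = 32*x^3 + 56*x^2 + 12*x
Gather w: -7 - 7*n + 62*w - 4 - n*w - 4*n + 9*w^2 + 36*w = -11*n + 9*w^2 + w*(98 - n) - 11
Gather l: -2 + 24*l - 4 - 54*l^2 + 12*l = -54*l^2 + 36*l - 6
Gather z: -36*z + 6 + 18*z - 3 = 3 - 18*z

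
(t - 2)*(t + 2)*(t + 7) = t^3 + 7*t^2 - 4*t - 28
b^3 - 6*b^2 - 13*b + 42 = (b - 7)*(b - 2)*(b + 3)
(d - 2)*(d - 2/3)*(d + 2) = d^3 - 2*d^2/3 - 4*d + 8/3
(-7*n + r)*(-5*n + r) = 35*n^2 - 12*n*r + r^2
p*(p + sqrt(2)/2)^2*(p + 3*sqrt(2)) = p^4 + 4*sqrt(2)*p^3 + 13*p^2/2 + 3*sqrt(2)*p/2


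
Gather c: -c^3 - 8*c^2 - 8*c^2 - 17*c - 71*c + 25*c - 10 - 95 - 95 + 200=-c^3 - 16*c^2 - 63*c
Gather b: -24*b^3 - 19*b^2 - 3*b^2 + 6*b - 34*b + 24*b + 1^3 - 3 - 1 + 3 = -24*b^3 - 22*b^2 - 4*b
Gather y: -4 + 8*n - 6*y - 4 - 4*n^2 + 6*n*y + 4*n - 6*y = -4*n^2 + 12*n + y*(6*n - 12) - 8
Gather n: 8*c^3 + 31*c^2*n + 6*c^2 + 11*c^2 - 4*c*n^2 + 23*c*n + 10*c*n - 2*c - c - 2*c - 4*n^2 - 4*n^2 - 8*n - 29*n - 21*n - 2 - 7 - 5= 8*c^3 + 17*c^2 - 5*c + n^2*(-4*c - 8) + n*(31*c^2 + 33*c - 58) - 14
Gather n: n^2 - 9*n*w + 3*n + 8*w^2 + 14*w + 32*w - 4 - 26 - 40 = n^2 + n*(3 - 9*w) + 8*w^2 + 46*w - 70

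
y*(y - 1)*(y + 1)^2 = y^4 + y^3 - y^2 - y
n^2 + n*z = n*(n + z)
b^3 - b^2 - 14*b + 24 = (b - 3)*(b - 2)*(b + 4)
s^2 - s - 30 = (s - 6)*(s + 5)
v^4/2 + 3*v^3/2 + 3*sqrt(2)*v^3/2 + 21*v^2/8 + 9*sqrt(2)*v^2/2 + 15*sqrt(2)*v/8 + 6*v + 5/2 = (v/2 + sqrt(2))*(v + 1/2)*(v + 5/2)*(v + sqrt(2))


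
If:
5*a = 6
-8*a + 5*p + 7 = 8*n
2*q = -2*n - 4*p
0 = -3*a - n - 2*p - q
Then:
No Solution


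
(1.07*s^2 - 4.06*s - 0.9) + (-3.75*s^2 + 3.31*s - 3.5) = -2.68*s^2 - 0.75*s - 4.4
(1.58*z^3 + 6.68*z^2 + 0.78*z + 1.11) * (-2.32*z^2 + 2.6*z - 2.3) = -3.6656*z^5 - 11.3896*z^4 + 11.9244*z^3 - 15.9112*z^2 + 1.092*z - 2.553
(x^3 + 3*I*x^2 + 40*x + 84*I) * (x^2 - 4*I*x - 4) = x^5 - I*x^4 + 48*x^3 - 88*I*x^2 + 176*x - 336*I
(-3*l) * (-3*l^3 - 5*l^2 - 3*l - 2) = 9*l^4 + 15*l^3 + 9*l^2 + 6*l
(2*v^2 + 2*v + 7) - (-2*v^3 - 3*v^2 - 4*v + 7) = 2*v^3 + 5*v^2 + 6*v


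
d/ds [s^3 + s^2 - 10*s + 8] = 3*s^2 + 2*s - 10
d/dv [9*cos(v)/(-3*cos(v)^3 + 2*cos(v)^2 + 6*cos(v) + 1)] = 9*(-6*cos(v)^3 + 2*cos(v)^2 - 1)*sin(v)/((cos(v) + 1)^2*(3*sin(v)^2 + 5*cos(v) - 2)^2)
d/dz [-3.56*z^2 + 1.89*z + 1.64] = 1.89 - 7.12*z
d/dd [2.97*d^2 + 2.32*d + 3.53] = 5.94*d + 2.32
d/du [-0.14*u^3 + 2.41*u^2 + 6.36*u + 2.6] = -0.42*u^2 + 4.82*u + 6.36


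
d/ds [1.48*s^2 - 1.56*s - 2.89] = 2.96*s - 1.56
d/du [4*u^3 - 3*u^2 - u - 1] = 12*u^2 - 6*u - 1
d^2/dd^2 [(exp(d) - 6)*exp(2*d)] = (9*exp(d) - 24)*exp(2*d)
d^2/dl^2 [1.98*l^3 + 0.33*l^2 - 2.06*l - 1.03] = 11.88*l + 0.66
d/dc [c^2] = 2*c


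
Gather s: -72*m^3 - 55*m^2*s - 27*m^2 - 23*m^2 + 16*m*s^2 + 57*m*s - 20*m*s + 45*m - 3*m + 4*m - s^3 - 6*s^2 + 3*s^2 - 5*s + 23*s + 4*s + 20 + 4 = -72*m^3 - 50*m^2 + 46*m - s^3 + s^2*(16*m - 3) + s*(-55*m^2 + 37*m + 22) + 24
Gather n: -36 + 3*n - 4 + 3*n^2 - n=3*n^2 + 2*n - 40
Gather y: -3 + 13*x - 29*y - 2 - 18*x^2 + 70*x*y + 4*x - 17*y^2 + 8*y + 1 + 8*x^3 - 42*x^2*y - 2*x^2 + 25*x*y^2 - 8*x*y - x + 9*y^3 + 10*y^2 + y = 8*x^3 - 20*x^2 + 16*x + 9*y^3 + y^2*(25*x - 7) + y*(-42*x^2 + 62*x - 20) - 4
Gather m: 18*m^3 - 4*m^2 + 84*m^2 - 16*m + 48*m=18*m^3 + 80*m^2 + 32*m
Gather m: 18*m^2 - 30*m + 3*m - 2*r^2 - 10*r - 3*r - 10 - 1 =18*m^2 - 27*m - 2*r^2 - 13*r - 11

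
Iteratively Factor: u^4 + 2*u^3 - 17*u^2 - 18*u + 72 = (u - 3)*(u^3 + 5*u^2 - 2*u - 24) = (u - 3)*(u + 4)*(u^2 + u - 6) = (u - 3)*(u + 3)*(u + 4)*(u - 2)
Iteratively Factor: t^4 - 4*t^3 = (t)*(t^3 - 4*t^2) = t*(t - 4)*(t^2) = t^2*(t - 4)*(t)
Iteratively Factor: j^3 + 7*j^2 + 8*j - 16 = (j + 4)*(j^2 + 3*j - 4) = (j - 1)*(j + 4)*(j + 4)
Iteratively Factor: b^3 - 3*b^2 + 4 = (b - 2)*(b^2 - b - 2) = (b - 2)^2*(b + 1)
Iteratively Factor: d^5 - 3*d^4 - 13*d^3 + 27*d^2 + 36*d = (d + 3)*(d^4 - 6*d^3 + 5*d^2 + 12*d) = (d - 3)*(d + 3)*(d^3 - 3*d^2 - 4*d) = (d - 4)*(d - 3)*(d + 3)*(d^2 + d) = (d - 4)*(d - 3)*(d + 1)*(d + 3)*(d)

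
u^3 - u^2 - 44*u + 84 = (u - 6)*(u - 2)*(u + 7)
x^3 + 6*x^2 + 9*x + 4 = (x + 1)^2*(x + 4)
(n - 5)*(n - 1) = n^2 - 6*n + 5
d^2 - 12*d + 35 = (d - 7)*(d - 5)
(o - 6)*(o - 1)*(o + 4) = o^3 - 3*o^2 - 22*o + 24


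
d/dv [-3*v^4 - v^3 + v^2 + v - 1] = -12*v^3 - 3*v^2 + 2*v + 1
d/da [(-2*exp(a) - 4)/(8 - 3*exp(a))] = -28*exp(a)/(3*exp(a) - 8)^2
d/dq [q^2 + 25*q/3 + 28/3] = 2*q + 25/3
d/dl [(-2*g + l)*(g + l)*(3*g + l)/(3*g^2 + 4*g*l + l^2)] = 1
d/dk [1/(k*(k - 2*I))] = 2*(-k + I)/(k^2*(k^2 - 4*I*k - 4))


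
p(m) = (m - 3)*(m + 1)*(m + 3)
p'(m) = (m - 3)*(m + 1) + (m - 3)*(m + 3) + (m + 1)*(m + 3) = 3*m^2 + 2*m - 9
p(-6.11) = -144.78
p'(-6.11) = 90.78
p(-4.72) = -49.40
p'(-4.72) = 48.40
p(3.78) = 25.28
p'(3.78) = 41.43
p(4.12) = 40.83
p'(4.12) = 50.16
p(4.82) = 82.83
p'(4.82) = 70.34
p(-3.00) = 0.00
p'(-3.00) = 12.00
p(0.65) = -14.15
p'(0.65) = -6.43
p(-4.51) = -39.80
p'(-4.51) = 43.00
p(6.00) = 189.00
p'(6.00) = 111.00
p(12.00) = 1755.00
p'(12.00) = 447.00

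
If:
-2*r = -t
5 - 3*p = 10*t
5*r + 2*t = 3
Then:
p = -5/9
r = 1/3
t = 2/3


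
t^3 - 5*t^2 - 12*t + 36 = (t - 6)*(t - 2)*(t + 3)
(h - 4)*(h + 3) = h^2 - h - 12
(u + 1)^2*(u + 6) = u^3 + 8*u^2 + 13*u + 6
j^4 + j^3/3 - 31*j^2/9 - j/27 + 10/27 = (j - 5/3)*(j - 1/3)*(j + 1/3)*(j + 2)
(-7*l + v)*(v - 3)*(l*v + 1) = -7*l^2*v^2 + 21*l^2*v + l*v^3 - 3*l*v^2 - 7*l*v + 21*l + v^2 - 3*v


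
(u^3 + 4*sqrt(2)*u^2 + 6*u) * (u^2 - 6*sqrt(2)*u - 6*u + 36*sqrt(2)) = u^5 - 6*u^4 - 2*sqrt(2)*u^4 - 42*u^3 + 12*sqrt(2)*u^3 - 36*sqrt(2)*u^2 + 252*u^2 + 216*sqrt(2)*u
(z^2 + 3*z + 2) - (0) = z^2 + 3*z + 2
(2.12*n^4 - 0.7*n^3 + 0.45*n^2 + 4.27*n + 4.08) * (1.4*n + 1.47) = 2.968*n^5 + 2.1364*n^4 - 0.399*n^3 + 6.6395*n^2 + 11.9889*n + 5.9976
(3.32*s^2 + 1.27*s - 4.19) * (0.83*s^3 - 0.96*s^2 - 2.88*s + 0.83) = 2.7556*s^5 - 2.1331*s^4 - 14.2585*s^3 + 3.1204*s^2 + 13.1213*s - 3.4777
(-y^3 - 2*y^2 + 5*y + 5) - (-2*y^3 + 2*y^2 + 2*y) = y^3 - 4*y^2 + 3*y + 5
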